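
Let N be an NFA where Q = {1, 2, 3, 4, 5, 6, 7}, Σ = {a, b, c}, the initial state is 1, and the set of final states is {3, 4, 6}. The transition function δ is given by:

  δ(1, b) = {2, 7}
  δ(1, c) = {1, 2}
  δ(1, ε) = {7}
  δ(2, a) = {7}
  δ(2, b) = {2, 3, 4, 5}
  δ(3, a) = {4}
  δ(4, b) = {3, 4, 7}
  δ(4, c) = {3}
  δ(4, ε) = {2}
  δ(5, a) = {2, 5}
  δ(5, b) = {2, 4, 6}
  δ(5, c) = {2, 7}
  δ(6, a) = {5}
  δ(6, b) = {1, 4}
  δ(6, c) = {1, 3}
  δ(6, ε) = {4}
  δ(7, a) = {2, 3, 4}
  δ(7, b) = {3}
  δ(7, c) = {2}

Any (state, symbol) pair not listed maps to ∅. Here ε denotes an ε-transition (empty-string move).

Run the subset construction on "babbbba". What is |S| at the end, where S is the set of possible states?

5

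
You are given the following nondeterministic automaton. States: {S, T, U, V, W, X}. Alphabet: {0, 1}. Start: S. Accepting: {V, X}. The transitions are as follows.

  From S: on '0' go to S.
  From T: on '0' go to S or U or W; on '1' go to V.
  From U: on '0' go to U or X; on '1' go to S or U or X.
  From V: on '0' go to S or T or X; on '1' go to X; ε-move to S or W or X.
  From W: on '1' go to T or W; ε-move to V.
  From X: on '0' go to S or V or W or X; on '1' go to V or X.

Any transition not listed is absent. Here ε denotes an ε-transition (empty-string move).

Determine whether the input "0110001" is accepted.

Start in {S}.
Read '0': {S} → {S}.
Read '1': {S} → ∅.
The set is empty and remains empty for the remaining 5 symbols.
The final set ∅ contains no accepting state.

No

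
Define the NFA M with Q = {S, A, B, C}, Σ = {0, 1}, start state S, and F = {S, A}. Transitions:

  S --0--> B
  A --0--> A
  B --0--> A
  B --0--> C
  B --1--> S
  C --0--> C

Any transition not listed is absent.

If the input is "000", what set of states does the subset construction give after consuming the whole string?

Start in {S}.
Read '0': {S} → {B}.
Read '0': {B} → {A, C}.
Read '0': {A, C} → {A, C}.

{A, C}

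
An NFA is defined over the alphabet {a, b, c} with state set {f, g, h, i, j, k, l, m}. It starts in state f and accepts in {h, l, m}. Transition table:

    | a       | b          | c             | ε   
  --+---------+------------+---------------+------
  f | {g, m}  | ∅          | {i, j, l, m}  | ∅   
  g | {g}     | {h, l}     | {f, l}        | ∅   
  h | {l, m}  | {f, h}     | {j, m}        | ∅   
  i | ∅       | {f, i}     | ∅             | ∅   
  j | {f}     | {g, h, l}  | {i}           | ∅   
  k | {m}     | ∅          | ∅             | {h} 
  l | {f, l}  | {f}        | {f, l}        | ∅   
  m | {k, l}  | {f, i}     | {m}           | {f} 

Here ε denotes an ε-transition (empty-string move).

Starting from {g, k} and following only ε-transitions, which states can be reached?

{g, h, k}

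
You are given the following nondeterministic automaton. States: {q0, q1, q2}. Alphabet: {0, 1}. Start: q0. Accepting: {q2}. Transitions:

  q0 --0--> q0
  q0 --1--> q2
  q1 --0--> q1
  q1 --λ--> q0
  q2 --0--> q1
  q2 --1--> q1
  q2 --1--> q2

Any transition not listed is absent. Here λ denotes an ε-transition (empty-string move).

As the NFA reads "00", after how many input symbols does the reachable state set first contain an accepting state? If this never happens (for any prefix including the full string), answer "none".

Start in {q0}.
Read '0': {q0} → {q0}.
Read '0': {q0} → {q0}.
No reachable set along the way intersects F.

none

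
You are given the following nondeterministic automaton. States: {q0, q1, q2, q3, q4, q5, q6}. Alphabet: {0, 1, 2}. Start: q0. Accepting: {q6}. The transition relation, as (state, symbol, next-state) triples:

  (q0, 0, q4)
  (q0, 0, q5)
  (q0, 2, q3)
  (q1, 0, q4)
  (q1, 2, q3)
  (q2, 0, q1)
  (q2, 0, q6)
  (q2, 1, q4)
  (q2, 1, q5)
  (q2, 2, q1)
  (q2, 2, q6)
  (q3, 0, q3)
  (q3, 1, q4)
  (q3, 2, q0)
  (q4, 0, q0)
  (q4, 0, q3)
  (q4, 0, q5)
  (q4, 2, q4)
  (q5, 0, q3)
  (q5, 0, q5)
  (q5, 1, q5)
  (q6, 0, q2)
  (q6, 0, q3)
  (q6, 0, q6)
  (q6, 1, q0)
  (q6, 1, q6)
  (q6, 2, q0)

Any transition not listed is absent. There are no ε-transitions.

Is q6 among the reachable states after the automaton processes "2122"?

No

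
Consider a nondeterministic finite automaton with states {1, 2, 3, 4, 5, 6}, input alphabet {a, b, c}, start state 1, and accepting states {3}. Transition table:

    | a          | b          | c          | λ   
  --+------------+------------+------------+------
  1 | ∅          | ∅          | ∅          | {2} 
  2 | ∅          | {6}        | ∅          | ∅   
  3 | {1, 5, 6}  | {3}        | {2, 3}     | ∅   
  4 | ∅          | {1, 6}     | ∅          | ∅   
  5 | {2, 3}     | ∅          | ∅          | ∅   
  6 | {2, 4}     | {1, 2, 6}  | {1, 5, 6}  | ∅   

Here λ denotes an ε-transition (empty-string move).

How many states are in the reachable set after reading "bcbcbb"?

3

Start: ε-closure({1}) = {1, 2}.
Read 'b': 1→∅, 2→{6}; now {6}.
Read 'c': 6→{1, 5, 6}; union {1, 5, 6}; ε-closure = {1, 2, 5, 6}.
Read 'b': 1→∅, 2→{6}, 5→∅, 6→{1, 2, 6}; now {1, 2, 6}.
Read 'c': 1→∅, 2→∅, 6→{1, 5, 6}; union {1, 5, 6}; ε-closure = {1, 2, 5, 6}.
Read 'b': 1→∅, 2→{6}, 5→∅, 6→{1, 2, 6}; now {1, 2, 6}.
Read 'b': 1→∅, 2→{6}, 6→{1, 2, 6}; now {1, 2, 6}.
That set has 3 states.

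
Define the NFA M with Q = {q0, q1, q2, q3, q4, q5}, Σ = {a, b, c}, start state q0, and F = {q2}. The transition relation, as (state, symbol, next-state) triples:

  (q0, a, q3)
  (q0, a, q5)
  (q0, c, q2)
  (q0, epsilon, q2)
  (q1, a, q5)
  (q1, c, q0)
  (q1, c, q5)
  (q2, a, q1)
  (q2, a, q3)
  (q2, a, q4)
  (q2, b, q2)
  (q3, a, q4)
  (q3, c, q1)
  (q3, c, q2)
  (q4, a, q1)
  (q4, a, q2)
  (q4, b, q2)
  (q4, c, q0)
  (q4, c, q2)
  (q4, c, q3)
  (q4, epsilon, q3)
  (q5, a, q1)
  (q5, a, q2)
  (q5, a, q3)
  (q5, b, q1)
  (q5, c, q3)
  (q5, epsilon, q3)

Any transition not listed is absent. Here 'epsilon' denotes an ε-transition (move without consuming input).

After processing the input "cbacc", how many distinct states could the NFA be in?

Start: ε-closure({q0}) = {q0, q2}.
Read 'c': q0→{q2}, q2→∅; now {q2}.
Read 'b': q2→{q2}; now {q2}.
Read 'a': q2→{q1, q3, q4}; now {q1, q3, q4}.
Read 'c': q1→{q0, q5}, q3→{q1, q2}, q4→{q0, q2, q3}; now {q0, q1, q2, q3, q5}.
Read 'c': q0→{q2}, q1→{q0, q5}, q2→∅, q3→{q1, q2}, q5→{q3}; now {q0, q1, q2, q3, q5}.
That set has 5 states.

5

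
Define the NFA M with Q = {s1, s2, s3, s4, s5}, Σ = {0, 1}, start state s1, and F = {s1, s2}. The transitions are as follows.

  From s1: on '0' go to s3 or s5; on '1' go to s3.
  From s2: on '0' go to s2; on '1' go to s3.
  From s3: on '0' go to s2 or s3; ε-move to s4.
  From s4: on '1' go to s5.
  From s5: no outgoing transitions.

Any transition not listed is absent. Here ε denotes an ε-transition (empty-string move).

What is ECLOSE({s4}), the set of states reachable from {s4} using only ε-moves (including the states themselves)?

{s4}

Begin with {s4}.
No ε-moves leave this set, so the closure equals the set itself.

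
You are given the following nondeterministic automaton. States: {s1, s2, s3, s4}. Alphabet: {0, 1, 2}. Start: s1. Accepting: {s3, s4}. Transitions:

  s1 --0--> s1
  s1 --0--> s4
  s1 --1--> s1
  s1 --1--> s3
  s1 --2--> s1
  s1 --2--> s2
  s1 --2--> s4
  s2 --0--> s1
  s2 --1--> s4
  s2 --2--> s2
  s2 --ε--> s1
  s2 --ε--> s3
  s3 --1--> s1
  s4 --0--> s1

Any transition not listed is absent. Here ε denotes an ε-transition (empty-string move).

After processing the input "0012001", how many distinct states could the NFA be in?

Start in {s1}.
Read '0': {s1} → {s1, s4}.
Read '0': {s1, s4} → {s1, s4}.
Read '1': {s1, s4} → {s1, s3}.
Read '2': {s1, s3} → {s1, s2, s3, s4}.
Read '0': {s1, s2, s3, s4} → {s1, s4}.
Read '0': {s1, s4} → {s1, s4}.
Read '1': {s1, s4} → {s1, s3}.
That set has 2 states.

2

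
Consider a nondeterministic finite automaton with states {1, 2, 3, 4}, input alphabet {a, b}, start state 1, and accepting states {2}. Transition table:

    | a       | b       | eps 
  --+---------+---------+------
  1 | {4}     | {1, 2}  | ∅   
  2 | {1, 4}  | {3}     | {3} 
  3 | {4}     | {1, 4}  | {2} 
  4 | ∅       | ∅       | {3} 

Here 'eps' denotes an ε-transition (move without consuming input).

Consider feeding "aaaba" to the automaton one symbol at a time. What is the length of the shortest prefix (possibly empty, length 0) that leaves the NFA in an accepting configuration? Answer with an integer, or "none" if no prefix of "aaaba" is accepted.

Start in {1}.
Read 'a': 1→{4}; union {4}; ε-closure = {2, 3, 4}.
None of the earlier sets intersect F, but {2, 3, 4} does.

1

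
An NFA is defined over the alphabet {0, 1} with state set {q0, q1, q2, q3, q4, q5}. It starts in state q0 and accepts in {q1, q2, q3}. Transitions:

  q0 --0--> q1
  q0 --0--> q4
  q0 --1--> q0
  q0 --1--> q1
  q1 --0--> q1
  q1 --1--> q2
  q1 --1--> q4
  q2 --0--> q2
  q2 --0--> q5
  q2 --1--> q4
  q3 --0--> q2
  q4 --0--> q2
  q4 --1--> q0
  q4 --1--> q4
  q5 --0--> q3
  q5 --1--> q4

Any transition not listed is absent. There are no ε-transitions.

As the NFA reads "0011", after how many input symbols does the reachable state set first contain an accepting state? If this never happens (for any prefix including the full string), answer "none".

Start in {q0}.
Read '0': q0→{q1, q4}; now {q1, q4}.
None of the earlier sets intersect F, but {q1, q4} does.

1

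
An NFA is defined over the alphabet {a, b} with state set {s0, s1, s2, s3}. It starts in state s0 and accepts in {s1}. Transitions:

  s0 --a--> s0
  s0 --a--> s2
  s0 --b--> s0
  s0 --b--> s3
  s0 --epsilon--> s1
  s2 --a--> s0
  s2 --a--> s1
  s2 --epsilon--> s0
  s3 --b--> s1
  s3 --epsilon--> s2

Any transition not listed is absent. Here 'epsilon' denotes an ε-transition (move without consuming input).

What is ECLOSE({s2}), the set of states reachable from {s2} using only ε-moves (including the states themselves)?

{s0, s1, s2}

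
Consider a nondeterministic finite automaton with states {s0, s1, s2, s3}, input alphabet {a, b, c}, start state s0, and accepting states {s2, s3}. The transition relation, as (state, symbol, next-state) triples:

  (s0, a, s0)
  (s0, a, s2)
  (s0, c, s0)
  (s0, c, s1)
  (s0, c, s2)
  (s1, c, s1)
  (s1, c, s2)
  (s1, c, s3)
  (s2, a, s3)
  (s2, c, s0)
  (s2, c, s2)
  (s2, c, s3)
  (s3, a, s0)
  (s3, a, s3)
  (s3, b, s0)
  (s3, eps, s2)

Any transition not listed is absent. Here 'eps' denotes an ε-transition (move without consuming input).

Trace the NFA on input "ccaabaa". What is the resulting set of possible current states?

Start in {s0}.
Read 'c': s0→{s0, s1, s2}; now {s0, s1, s2}.
Read 'c': s0→{s0, s1, s2}, s1→{s1, s2, s3}, s2→{s0, s2, s3}; now {s0, s1, s2, s3}.
Read 'a': s0→{s0, s2}, s1→∅, s2→{s3}, s3→{s0, s3}; now {s0, s2, s3}.
Read 'a': s0→{s0, s2}, s2→{s3}, s3→{s0, s3}; now {s0, s2, s3}.
Read 'b': s0→∅, s2→∅, s3→{s0}; now {s0}.
Read 'a': s0→{s0, s2}; now {s0, s2}.
Read 'a': s0→{s0, s2}, s2→{s3}; now {s0, s2, s3}.

{s0, s2, s3}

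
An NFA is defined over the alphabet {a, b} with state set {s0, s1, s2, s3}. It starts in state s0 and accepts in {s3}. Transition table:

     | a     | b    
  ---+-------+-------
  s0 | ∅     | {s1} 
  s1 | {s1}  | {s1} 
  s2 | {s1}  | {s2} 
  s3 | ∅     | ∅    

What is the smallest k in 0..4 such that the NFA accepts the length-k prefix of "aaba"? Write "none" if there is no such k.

none

Start in {s0}.
Read 'a': {s0} → ∅.
The set is empty and remains empty for the remaining 3 symbols.
No reachable set along the way intersects F.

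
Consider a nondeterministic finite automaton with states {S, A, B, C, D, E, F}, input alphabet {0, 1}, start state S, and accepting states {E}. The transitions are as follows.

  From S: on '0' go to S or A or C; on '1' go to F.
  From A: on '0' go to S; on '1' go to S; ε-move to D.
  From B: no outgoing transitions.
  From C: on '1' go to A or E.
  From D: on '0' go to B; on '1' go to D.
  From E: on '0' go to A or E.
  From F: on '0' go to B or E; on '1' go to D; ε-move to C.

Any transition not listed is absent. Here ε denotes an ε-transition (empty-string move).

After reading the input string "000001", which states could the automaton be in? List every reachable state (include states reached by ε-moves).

{S, A, C, D, E, F}

Start in {S}.
Read '0': S→{S, A, C}; union {S, A, C}; ε-closure = {S, A, C, D}.
Read '0': S→{S, A, C}, A→{S}, C→∅, D→{B}; union {S, A, B, C}; ε-closure = {S, A, B, C, D}.
Read '0': S→{S, A, C}, A→{S}, B→∅, C→∅, D→{B}; union {S, A, B, C}; ε-closure = {S, A, B, C, D}.
Read '0': S→{S, A, C}, A→{S}, B→∅, C→∅, D→{B}; union {S, A, B, C}; ε-closure = {S, A, B, C, D}.
Read '0': S→{S, A, C}, A→{S}, B→∅, C→∅, D→{B}; union {S, A, B, C}; ε-closure = {S, A, B, C, D}.
Read '1': S→{F}, A→{S}, B→∅, C→{A, E}, D→{D}; union {S, A, D, E, F}; ε-closure = {S, A, C, D, E, F}.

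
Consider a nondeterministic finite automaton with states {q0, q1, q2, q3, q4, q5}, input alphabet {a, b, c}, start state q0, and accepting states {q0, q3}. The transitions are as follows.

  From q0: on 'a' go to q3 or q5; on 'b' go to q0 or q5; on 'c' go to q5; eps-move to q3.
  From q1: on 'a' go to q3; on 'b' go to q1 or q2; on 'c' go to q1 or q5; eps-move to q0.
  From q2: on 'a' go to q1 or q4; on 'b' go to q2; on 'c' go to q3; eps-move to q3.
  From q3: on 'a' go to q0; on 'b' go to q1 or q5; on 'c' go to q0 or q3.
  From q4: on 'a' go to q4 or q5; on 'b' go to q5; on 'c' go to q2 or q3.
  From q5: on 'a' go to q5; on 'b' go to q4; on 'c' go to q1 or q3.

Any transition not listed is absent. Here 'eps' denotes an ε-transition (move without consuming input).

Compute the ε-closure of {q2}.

Begin with {q2}.
ε-move q2 → q3; add q3.

{q2, q3}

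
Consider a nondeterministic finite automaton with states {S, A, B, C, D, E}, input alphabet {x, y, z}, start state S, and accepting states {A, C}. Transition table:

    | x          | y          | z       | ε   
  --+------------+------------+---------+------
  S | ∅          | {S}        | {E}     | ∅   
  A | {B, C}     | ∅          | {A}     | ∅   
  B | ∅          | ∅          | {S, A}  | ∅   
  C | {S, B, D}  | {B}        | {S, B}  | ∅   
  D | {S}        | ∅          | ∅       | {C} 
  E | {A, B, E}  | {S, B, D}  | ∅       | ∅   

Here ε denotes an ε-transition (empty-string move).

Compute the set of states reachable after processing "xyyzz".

Start in {S}.
Read 'x': S→∅; now ∅.
The set is empty and remains empty for the remaining 4 symbols.

∅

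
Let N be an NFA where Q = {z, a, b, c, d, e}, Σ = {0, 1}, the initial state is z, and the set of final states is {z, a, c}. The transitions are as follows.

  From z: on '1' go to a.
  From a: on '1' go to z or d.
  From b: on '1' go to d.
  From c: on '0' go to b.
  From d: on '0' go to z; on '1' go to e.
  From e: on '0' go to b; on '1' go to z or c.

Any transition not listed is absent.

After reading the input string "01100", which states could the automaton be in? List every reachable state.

∅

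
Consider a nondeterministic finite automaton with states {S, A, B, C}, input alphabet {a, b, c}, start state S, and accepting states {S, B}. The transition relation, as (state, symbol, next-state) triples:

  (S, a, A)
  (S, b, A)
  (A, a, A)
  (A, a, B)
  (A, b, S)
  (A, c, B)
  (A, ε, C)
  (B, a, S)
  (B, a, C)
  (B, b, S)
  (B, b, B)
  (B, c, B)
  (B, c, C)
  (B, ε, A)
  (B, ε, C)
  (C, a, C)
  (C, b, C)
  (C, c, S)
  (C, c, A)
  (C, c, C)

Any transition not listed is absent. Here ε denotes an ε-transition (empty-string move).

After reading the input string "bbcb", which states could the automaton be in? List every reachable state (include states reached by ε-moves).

{S, A, C}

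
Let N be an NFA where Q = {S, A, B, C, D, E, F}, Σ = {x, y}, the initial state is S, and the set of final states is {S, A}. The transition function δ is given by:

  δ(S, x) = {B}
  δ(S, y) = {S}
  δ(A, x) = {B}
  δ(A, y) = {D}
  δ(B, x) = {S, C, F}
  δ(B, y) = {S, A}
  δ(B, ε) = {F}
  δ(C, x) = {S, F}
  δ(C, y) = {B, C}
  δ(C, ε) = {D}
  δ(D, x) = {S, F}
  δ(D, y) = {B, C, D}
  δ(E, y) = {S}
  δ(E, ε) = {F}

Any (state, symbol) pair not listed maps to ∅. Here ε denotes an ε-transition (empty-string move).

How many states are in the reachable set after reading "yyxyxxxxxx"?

5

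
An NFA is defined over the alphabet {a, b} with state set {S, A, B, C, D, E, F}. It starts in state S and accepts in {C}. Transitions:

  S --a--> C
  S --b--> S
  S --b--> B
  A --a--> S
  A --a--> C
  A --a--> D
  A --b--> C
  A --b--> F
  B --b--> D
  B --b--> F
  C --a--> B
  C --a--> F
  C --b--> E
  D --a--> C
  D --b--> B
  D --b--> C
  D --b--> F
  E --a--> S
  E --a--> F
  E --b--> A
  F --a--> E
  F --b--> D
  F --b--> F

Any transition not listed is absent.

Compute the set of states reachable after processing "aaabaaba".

{S, C, E, F}

Start in {S}.
Read 'a': {S} → {C}.
Read 'a': {C} → {B, F}.
Read 'a': {B, F} → {E}.
Read 'b': {E} → {A}.
Read 'a': {A} → {S, C, D}.
Read 'a': {S, C, D} → {B, C, F}.
Read 'b': {B, C, F} → {D, E, F}.
Read 'a': {D, E, F} → {S, C, E, F}.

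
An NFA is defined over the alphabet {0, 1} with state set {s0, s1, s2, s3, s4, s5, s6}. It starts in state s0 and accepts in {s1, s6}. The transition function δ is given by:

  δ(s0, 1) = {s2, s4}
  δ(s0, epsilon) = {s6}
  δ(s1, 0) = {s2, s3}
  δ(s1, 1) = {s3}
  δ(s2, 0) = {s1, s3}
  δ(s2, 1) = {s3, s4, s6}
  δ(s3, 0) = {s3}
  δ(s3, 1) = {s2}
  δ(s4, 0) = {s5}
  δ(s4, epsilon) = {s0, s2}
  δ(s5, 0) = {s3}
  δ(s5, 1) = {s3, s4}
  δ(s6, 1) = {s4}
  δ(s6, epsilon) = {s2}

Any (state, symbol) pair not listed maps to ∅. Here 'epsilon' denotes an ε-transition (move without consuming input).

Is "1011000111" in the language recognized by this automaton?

Yes

Start: ε-closure({s0}) = {s0, s2, s6}.
Read '1': s0→{s2, s4}, s2→{s3, s4, s6}, s6→{s4}; union {s2, s3, s4, s6}; ε-closure = {s0, s2, s3, s4, s6}.
Read '0': s0→∅, s2→{s1, s3}, s3→{s3}, s4→{s5}, s6→∅; now {s1, s3, s5}.
Read '1': s1→{s3}, s3→{s2}, s5→{s3, s4}; union {s2, s3, s4}; ε-closure = {s0, s2, s3, s4, s6}.
Read '1': s0→{s2, s4}, s2→{s3, s4, s6}, s3→{s2}, s4→∅, s6→{s4}; union {s2, s3, s4, s6}; ε-closure = {s0, s2, s3, s4, s6}.
Read '0': s0→∅, s2→{s1, s3}, s3→{s3}, s4→{s5}, s6→∅; now {s1, s3, s5}.
Read '0': s1→{s2, s3}, s3→{s3}, s5→{s3}; now {s2, s3}.
Read '0': s2→{s1, s3}, s3→{s3}; now {s1, s3}.
Read '1': s1→{s3}, s3→{s2}; now {s2, s3}.
Read '1': s2→{s3, s4, s6}, s3→{s2}; union {s2, s3, s4, s6}; ε-closure = {s0, s2, s3, s4, s6}.
Read '1': s0→{s2, s4}, s2→{s3, s4, s6}, s3→{s2}, s4→∅, s6→{s4}; union {s2, s3, s4, s6}; ε-closure = {s0, s2, s3, s4, s6}.
The final set {s0, s2, s3, s4, s6} contains the accepting state s6.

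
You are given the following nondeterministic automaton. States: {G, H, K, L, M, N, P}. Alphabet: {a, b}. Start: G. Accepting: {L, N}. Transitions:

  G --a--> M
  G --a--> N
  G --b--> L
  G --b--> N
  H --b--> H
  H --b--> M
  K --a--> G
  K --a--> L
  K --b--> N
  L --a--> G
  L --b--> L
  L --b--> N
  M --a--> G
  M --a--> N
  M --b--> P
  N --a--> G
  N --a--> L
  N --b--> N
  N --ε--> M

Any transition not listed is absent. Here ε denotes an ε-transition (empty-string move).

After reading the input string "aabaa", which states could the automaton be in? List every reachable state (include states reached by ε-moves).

{G, L, M, N}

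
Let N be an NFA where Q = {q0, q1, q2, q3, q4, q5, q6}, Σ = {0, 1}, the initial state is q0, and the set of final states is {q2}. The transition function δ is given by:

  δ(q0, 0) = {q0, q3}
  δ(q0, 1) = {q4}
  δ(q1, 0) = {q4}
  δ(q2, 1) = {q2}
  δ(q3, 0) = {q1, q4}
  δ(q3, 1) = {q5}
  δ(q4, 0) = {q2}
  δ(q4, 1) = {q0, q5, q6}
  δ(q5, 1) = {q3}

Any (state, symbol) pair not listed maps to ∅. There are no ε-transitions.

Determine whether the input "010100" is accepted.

No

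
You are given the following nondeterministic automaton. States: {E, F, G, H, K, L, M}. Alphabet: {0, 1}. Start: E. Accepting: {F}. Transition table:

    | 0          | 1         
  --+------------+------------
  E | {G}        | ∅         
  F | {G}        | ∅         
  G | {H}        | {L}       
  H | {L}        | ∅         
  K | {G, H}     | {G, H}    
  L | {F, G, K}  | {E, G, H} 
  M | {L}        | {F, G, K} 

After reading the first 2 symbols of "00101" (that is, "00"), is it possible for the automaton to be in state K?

No

Start in {E}.
Read '0': E→{G}; now {G}.
Read '0': G→{H}; now {H}.
State K is not in {H}.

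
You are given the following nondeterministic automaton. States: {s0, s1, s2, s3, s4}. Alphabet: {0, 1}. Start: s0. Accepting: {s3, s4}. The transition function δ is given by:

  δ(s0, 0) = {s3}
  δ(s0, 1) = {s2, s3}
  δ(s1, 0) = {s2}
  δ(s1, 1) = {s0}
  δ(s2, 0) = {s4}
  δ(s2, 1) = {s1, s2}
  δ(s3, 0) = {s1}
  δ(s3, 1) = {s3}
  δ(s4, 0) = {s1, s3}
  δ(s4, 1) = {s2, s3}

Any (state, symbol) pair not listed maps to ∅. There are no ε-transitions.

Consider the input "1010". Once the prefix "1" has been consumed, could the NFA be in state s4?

No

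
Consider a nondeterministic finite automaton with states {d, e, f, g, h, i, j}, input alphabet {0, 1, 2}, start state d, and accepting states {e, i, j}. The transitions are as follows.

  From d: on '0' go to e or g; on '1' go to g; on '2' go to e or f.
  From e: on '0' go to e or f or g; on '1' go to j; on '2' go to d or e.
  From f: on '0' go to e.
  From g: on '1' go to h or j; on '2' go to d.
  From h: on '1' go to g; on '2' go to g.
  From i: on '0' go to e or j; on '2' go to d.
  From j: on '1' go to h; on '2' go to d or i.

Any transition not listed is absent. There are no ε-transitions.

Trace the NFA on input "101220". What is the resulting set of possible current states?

∅

Start in {d}.
Read '1': d→{g}; now {g}.
Read '0': g→∅; now ∅.
The set is empty and remains empty for the remaining 4 symbols.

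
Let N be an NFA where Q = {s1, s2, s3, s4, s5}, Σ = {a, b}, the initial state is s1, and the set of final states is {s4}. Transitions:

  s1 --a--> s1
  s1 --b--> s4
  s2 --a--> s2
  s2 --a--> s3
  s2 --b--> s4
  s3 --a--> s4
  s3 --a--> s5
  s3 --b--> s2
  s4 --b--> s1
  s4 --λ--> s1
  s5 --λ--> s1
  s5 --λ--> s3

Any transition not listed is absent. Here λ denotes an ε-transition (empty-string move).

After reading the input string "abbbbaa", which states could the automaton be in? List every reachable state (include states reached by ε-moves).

{s1}

Start in {s1}.
Read 'a': s1→{s1}; now {s1}.
Read 'b': s1→{s4}; union {s4}; ε-closure = {s1, s4}.
Read 'b': s1→{s4}, s4→{s1}; now {s1, s4}.
Read 'b': s1→{s4}, s4→{s1}; now {s1, s4}.
Read 'b': s1→{s4}, s4→{s1}; now {s1, s4}.
Read 'a': s1→{s1}, s4→∅; now {s1}.
Read 'a': s1→{s1}; now {s1}.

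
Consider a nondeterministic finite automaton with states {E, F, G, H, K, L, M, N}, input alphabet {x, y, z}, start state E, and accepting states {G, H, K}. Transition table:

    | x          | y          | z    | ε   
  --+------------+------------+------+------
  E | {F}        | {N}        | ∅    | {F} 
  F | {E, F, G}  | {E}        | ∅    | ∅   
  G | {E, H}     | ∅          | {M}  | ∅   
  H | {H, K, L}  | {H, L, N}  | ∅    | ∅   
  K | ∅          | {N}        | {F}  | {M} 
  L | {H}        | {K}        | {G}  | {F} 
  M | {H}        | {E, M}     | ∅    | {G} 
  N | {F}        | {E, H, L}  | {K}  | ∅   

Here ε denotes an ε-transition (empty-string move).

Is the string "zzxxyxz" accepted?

Start: ε-closure({E}) = {E, F}.
Read 'z': {E, F} → ∅.
The set is empty and remains empty for the remaining 6 symbols.
The final set ∅ contains no accepting state.

No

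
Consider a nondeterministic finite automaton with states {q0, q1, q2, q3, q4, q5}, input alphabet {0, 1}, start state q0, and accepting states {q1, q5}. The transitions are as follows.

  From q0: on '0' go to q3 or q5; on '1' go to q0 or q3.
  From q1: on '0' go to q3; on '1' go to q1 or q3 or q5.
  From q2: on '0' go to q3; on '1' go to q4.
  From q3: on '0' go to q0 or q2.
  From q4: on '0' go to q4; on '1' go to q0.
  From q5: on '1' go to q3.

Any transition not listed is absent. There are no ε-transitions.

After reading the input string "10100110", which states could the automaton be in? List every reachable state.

Start in {q0}.
Read '1': q0→{q0, q3}; now {q0, q3}.
Read '0': q0→{q3, q5}, q3→{q0, q2}; now {q0, q2, q3, q5}.
Read '1': q0→{q0, q3}, q2→{q4}, q3→∅, q5→{q3}; now {q0, q3, q4}.
Read '0': q0→{q3, q5}, q3→{q0, q2}, q4→{q4}; now {q0, q2, q3, q4, q5}.
Read '0': q0→{q3, q5}, q2→{q3}, q3→{q0, q2}, q4→{q4}, q5→∅; now {q0, q2, q3, q4, q5}.
Read '1': q0→{q0, q3}, q2→{q4}, q3→∅, q4→{q0}, q5→{q3}; now {q0, q3, q4}.
Read '1': q0→{q0, q3}, q3→∅, q4→{q0}; now {q0, q3}.
Read '0': q0→{q3, q5}, q3→{q0, q2}; now {q0, q2, q3, q5}.

{q0, q2, q3, q5}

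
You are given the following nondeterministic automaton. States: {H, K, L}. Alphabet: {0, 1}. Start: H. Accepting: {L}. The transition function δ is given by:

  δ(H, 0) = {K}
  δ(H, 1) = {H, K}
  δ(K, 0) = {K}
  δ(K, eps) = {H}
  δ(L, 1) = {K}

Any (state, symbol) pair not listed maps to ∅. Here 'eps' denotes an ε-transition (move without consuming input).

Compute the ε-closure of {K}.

{H, K}

Begin with {K}.
ε-move K → H; add H.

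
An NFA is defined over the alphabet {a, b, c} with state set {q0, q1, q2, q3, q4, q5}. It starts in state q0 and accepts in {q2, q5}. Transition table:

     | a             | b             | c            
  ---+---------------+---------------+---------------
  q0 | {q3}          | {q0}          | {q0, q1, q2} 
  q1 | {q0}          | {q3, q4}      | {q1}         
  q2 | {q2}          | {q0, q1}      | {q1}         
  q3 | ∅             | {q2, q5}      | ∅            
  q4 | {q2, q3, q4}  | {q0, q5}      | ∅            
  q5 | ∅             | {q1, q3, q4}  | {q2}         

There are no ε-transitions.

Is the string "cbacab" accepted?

Yes

Start in {q0}.
Read 'c': {q0} → {q0, q1, q2}.
Read 'b': {q0, q1, q2} → {q0, q1, q3, q4}.
Read 'a': {q0, q1, q3, q4} → {q0, q2, q3, q4}.
Read 'c': {q0, q2, q3, q4} → {q0, q1, q2}.
Read 'a': {q0, q1, q2} → {q0, q2, q3}.
Read 'b': {q0, q2, q3} → {q0, q1, q2, q5}.
The final set {q0, q1, q2, q5} contains the accepting states q2, q5.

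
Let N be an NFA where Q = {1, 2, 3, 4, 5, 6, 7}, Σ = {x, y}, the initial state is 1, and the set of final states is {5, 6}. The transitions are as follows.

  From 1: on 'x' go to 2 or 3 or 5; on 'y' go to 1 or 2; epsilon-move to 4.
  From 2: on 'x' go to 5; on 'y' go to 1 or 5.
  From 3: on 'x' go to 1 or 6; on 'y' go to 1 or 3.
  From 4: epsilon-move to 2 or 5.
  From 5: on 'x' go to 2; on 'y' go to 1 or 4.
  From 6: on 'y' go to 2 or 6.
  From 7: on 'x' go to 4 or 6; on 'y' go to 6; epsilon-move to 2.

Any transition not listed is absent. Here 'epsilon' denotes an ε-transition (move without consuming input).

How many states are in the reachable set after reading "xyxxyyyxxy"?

Start: ε-closure({1}) = {1, 2, 4, 5}.
Read 'x': 1→{2, 3, 5}, 2→{5}, 4→∅, 5→{2}; now {2, 3, 5}.
Read 'y': 2→{1, 5}, 3→{1, 3}, 5→{1, 4}; union {1, 3, 4, 5}; ε-closure = {1, 2, 3, 4, 5}.
Read 'x': 1→{2, 3, 5}, 2→{5}, 3→{1, 6}, 4→∅, 5→{2}; union {1, 2, 3, 5, 6}; ε-closure = {1, 2, 3, 4, 5, 6}.
Read 'x': 1→{2, 3, 5}, 2→{5}, 3→{1, 6}, 4→∅, 5→{2}, 6→∅; union {1, 2, 3, 5, 6}; ε-closure = {1, 2, 3, 4, 5, 6}.
Read 'y': 1→{1, 2}, 2→{1, 5}, 3→{1, 3}, 4→∅, 5→{1, 4}, 6→{2, 6}; now {1, 2, 3, 4, 5, 6}.
Read 'y': 1→{1, 2}, 2→{1, 5}, 3→{1, 3}, 4→∅, 5→{1, 4}, 6→{2, 6}; now {1, 2, 3, 4, 5, 6}.
Read 'y': 1→{1, 2}, 2→{1, 5}, 3→{1, 3}, 4→∅, 5→{1, 4}, 6→{2, 6}; now {1, 2, 3, 4, 5, 6}.
Read 'x': 1→{2, 3, 5}, 2→{5}, 3→{1, 6}, 4→∅, 5→{2}, 6→∅; union {1, 2, 3, 5, 6}; ε-closure = {1, 2, 3, 4, 5, 6}.
Read 'x': 1→{2, 3, 5}, 2→{5}, 3→{1, 6}, 4→∅, 5→{2}, 6→∅; union {1, 2, 3, 5, 6}; ε-closure = {1, 2, 3, 4, 5, 6}.
Read 'y': 1→{1, 2}, 2→{1, 5}, 3→{1, 3}, 4→∅, 5→{1, 4}, 6→{2, 6}; now {1, 2, 3, 4, 5, 6}.
That set has 6 states.

6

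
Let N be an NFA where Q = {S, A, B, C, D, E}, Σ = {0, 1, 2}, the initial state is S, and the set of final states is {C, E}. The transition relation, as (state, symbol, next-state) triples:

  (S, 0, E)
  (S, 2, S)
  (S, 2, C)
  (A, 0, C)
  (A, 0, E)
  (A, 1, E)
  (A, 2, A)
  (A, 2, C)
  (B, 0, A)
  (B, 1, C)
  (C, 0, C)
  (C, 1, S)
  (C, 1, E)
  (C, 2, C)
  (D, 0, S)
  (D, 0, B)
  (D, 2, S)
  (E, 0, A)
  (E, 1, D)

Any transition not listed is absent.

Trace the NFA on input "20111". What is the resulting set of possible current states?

Start in {S}.
Read '2': S→{S, C}; now {S, C}.
Read '0': S→{E}, C→{C}; now {C, E}.
Read '1': C→{S, E}, E→{D}; now {S, D, E}.
Read '1': S→∅, D→∅, E→{D}; now {D}.
Read '1': D→∅; now ∅.

∅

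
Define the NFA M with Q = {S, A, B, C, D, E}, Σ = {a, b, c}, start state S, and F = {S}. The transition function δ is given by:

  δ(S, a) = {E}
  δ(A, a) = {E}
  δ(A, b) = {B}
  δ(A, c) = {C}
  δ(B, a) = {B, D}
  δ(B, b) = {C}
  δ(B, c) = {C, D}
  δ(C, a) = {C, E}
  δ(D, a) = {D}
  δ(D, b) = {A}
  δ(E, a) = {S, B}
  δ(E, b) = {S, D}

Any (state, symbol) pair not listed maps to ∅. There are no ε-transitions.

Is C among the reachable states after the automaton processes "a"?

No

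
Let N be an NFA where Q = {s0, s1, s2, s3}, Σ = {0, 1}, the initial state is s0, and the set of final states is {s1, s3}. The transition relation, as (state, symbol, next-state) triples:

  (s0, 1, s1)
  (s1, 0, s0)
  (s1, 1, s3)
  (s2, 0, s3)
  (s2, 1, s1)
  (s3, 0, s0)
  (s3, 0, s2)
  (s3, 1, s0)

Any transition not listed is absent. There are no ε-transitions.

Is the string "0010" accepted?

No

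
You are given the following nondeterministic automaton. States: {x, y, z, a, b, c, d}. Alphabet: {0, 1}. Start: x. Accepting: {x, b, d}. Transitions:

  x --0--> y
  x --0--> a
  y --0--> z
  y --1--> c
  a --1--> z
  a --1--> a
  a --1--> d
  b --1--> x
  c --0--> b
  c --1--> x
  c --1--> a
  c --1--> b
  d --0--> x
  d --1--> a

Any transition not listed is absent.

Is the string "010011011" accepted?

Yes

Start in {x}.
Read '0': {x} → {y, a}.
Read '1': {y, a} → {z, a, c, d}.
Read '0': {z, a, c, d} → {x, b}.
Read '0': {x, b} → {y, a}.
Read '1': {y, a} → {z, a, c, d}.
Read '1': {z, a, c, d} → {x, z, a, b, d}.
Read '0': {x, z, a, b, d} → {x, y, a}.
Read '1': {x, y, a} → {z, a, c, d}.
Read '1': {z, a, c, d} → {x, z, a, b, d}.
The final set {x, z, a, b, d} contains the accepting states x, b, d.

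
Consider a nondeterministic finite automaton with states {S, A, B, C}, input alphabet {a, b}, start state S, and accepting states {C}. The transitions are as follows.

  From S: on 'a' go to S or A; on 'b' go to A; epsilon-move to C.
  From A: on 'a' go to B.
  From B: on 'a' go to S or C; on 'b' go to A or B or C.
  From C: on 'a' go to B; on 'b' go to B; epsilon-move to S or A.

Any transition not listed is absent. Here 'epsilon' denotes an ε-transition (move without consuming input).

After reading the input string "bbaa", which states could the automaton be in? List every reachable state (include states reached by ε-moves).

{S, A, B, C}

Start: ε-closure({S}) = {S, A, C}.
Read 'b': {S, A, C} → {A, B}.
Read 'b': {A, B} → {S, A, B, C}.
Read 'a': {S, A, B, C} → {S, A, B, C}.
Read 'a': {S, A, B, C} → {S, A, B, C}.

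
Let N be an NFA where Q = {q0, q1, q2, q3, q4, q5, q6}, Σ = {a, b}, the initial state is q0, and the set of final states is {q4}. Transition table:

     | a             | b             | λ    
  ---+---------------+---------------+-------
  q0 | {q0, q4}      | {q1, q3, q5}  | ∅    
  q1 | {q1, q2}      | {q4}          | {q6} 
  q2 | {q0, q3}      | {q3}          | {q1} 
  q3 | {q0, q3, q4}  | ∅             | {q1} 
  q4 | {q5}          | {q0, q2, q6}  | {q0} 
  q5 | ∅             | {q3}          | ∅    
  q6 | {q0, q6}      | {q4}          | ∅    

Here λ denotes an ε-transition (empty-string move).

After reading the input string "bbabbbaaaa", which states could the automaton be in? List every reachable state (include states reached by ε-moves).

{q0, q1, q2, q3, q4, q5, q6}

Start in {q0}.
Read 'b': q0→{q1, q3, q5}; union {q1, q3, q5}; ε-closure = {q1, q3, q5, q6}.
Read 'b': q1→{q4}, q3→∅, q5→{q3}, q6→{q4}; union {q3, q4}; ε-closure = {q0, q1, q3, q4, q6}.
Read 'a': q0→{q0, q4}, q1→{q1, q2}, q3→{q0, q3, q4}, q4→{q5}, q6→{q0, q6}; now {q0, q1, q2, q3, q4, q5, q6}.
Read 'b': q0→{q1, q3, q5}, q1→{q4}, q2→{q3}, q3→∅, q4→{q0, q2, q6}, q5→{q3}, q6→{q4}; now {q0, q1, q2, q3, q4, q5, q6}.
Read 'b': q0→{q1, q3, q5}, q1→{q4}, q2→{q3}, q3→∅, q4→{q0, q2, q6}, q5→{q3}, q6→{q4}; now {q0, q1, q2, q3, q4, q5, q6}.
Read 'b': q0→{q1, q3, q5}, q1→{q4}, q2→{q3}, q3→∅, q4→{q0, q2, q6}, q5→{q3}, q6→{q4}; now {q0, q1, q2, q3, q4, q5, q6}.
Read 'a': q0→{q0, q4}, q1→{q1, q2}, q2→{q0, q3}, q3→{q0, q3, q4}, q4→{q5}, q5→∅, q6→{q0, q6}; now {q0, q1, q2, q3, q4, q5, q6}.
Read 'a': q0→{q0, q4}, q1→{q1, q2}, q2→{q0, q3}, q3→{q0, q3, q4}, q4→{q5}, q5→∅, q6→{q0, q6}; now {q0, q1, q2, q3, q4, q5, q6}.
Read 'a': q0→{q0, q4}, q1→{q1, q2}, q2→{q0, q3}, q3→{q0, q3, q4}, q4→{q5}, q5→∅, q6→{q0, q6}; now {q0, q1, q2, q3, q4, q5, q6}.
Read 'a': q0→{q0, q4}, q1→{q1, q2}, q2→{q0, q3}, q3→{q0, q3, q4}, q4→{q5}, q5→∅, q6→{q0, q6}; now {q0, q1, q2, q3, q4, q5, q6}.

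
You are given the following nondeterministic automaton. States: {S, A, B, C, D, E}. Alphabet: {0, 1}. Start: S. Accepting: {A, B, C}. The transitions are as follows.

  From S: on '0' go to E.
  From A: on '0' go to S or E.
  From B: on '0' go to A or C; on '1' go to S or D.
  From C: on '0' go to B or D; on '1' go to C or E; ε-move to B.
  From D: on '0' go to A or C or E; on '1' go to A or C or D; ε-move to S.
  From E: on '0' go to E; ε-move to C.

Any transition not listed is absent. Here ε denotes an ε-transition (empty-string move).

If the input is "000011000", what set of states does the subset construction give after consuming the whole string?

Start in {S}.
Read '0': {S} → {B, C, E}.
Read '0': {B, C, E} → {S, A, B, C, D, E}.
Read '0': {S, A, B, C, D, E} → {S, A, B, C, D, E}.
Read '0': {S, A, B, C, D, E} → {S, A, B, C, D, E}.
Read '1': {S, A, B, C, D, E} → {S, A, B, C, D, E}.
Read '1': {S, A, B, C, D, E} → {S, A, B, C, D, E}.
Read '0': {S, A, B, C, D, E} → {S, A, B, C, D, E}.
Read '0': {S, A, B, C, D, E} → {S, A, B, C, D, E}.
Read '0': {S, A, B, C, D, E} → {S, A, B, C, D, E}.

{S, A, B, C, D, E}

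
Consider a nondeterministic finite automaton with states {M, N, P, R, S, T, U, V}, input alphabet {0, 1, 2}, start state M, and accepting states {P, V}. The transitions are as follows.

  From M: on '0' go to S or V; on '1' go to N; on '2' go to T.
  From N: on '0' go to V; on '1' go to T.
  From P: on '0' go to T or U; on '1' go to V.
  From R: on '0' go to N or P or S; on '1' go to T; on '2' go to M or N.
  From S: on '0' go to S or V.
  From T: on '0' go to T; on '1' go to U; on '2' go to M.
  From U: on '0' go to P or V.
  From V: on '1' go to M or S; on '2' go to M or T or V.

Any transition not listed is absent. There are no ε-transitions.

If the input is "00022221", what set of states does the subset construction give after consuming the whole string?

{M, N, S, U}

Start in {M}.
Read '0': {M} → {S, V}.
Read '0': {S, V} → {S, V}.
Read '0': {S, V} → {S, V}.
Read '2': {S, V} → {M, T, V}.
Read '2': {M, T, V} → {M, T, V}.
Read '2': {M, T, V} → {M, T, V}.
Read '2': {M, T, V} → {M, T, V}.
Read '1': {M, T, V} → {M, N, S, U}.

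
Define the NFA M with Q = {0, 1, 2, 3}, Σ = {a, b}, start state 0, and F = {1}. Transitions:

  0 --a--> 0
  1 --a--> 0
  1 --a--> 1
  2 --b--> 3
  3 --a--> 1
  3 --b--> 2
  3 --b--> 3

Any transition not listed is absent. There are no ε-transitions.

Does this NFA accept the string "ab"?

Start in {0}.
Read 'a': 0→{0}; now {0}.
Read 'b': 0→∅; now ∅.
The final set ∅ contains no accepting state.

No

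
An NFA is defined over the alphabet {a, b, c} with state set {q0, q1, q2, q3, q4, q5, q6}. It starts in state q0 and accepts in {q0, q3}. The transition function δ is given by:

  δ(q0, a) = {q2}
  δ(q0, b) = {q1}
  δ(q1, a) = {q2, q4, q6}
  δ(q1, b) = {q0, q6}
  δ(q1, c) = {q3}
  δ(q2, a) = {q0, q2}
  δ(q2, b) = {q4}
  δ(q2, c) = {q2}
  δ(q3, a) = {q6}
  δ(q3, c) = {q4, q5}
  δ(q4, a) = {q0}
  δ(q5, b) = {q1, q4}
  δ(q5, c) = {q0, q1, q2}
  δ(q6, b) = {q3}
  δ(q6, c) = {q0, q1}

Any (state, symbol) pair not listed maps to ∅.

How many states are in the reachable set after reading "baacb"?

1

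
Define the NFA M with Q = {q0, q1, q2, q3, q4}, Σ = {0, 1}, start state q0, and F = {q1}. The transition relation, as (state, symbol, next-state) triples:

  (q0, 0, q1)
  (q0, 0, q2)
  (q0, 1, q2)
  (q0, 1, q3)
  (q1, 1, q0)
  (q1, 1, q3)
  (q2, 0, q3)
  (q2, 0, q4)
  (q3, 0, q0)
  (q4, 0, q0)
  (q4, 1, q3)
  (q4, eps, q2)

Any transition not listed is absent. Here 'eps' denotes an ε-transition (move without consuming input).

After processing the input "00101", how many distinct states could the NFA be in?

Start in {q0}.
Read '0': {q0} → {q1, q2}.
Read '0': {q1, q2} → {q2, q3, q4}.
Read '1': {q2, q3, q4} → {q3}.
Read '0': {q3} → {q0}.
Read '1': {q0} → {q2, q3}.
That set has 2 states.

2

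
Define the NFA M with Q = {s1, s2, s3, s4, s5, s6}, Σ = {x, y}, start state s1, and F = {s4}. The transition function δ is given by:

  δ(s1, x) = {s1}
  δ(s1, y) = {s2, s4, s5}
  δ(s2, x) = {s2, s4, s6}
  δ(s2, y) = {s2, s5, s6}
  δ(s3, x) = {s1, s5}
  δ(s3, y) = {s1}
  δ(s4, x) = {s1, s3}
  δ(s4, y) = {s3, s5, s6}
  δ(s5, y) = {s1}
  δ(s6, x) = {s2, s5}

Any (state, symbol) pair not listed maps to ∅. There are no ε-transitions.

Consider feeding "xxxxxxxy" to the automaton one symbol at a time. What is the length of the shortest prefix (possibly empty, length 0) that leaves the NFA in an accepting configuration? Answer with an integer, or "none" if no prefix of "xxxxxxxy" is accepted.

Start in {s1}.
Read 'x': s1→{s1}; now {s1}.
Read 'x': s1→{s1}; now {s1}.
Read 'x': s1→{s1}; now {s1}.
Read 'x': s1→{s1}; now {s1}.
Read 'x': s1→{s1}; now {s1}.
Read 'x': s1→{s1}; now {s1}.
Read 'x': s1→{s1}; now {s1}.
Read 'y': s1→{s2, s4, s5}; now {s2, s4, s5}.
None of the earlier sets intersect F, but {s2, s4, s5} does.

8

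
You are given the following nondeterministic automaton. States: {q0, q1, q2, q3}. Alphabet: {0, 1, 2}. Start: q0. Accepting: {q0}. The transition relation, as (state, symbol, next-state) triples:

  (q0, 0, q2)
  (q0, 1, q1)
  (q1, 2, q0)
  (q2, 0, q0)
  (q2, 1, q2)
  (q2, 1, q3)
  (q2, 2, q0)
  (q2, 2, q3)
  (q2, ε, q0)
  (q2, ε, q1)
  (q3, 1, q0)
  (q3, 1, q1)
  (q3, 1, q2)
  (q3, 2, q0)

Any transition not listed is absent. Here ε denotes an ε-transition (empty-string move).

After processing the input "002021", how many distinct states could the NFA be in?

Start in {q0}.
Read '0': {q0} → {q0, q1, q2}.
Read '0': {q0, q1, q2} → {q0, q1, q2}.
Read '2': {q0, q1, q2} → {q0, q3}.
Read '0': {q0, q3} → {q0, q1, q2}.
Read '2': {q0, q1, q2} → {q0, q3}.
Read '1': {q0, q3} → {q0, q1, q2}.
That set has 3 states.

3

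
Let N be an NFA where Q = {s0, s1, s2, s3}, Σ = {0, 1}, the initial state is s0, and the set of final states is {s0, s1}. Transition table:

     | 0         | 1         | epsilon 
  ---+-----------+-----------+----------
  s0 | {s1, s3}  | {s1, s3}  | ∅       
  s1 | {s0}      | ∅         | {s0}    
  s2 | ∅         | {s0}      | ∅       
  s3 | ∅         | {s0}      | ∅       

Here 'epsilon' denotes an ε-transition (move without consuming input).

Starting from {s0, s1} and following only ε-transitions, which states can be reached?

{s0, s1}

Begin with {s0, s1}.
No ε-moves leave this set, so the closure equals the set itself.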